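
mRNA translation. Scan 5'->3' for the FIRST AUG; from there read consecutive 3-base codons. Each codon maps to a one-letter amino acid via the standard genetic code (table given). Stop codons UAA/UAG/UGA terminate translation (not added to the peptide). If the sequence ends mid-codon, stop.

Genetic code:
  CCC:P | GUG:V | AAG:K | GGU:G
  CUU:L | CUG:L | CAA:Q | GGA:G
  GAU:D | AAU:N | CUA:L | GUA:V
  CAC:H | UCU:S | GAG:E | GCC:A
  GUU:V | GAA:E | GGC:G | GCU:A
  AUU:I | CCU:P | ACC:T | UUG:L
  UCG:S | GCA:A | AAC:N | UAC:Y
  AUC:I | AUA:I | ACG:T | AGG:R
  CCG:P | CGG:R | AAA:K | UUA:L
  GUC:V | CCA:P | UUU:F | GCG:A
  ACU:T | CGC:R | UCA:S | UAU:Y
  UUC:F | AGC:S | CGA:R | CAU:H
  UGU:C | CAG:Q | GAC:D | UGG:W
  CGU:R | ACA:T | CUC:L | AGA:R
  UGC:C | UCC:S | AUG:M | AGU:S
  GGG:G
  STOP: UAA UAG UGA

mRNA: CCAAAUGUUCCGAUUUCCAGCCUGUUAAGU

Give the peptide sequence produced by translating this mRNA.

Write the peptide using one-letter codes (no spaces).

Answer: MFRFPAC

Derivation:
start AUG at pos 4
pos 4: AUG -> M; peptide=M
pos 7: UUC -> F; peptide=MF
pos 10: CGA -> R; peptide=MFR
pos 13: UUU -> F; peptide=MFRF
pos 16: CCA -> P; peptide=MFRFP
pos 19: GCC -> A; peptide=MFRFPA
pos 22: UGU -> C; peptide=MFRFPAC
pos 25: UAA -> STOP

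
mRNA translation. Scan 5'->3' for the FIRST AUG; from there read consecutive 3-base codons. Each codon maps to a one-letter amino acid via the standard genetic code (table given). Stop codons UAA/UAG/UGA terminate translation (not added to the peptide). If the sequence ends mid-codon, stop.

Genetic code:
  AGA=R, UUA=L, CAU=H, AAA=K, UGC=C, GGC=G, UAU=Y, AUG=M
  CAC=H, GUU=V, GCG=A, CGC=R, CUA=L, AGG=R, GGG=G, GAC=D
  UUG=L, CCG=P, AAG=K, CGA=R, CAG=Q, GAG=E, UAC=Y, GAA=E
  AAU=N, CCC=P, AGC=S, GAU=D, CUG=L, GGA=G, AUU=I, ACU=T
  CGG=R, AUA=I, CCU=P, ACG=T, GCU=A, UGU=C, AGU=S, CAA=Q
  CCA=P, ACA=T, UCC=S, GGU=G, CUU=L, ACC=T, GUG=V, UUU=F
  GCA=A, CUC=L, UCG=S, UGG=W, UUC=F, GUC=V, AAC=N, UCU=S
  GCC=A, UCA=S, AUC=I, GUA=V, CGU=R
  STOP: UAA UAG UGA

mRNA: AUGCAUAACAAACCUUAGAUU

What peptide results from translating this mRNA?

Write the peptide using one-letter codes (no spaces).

start AUG at pos 0
pos 0: AUG -> M; peptide=M
pos 3: CAU -> H; peptide=MH
pos 6: AAC -> N; peptide=MHN
pos 9: AAA -> K; peptide=MHNK
pos 12: CCU -> P; peptide=MHNKP
pos 15: UAG -> STOP

Answer: MHNKP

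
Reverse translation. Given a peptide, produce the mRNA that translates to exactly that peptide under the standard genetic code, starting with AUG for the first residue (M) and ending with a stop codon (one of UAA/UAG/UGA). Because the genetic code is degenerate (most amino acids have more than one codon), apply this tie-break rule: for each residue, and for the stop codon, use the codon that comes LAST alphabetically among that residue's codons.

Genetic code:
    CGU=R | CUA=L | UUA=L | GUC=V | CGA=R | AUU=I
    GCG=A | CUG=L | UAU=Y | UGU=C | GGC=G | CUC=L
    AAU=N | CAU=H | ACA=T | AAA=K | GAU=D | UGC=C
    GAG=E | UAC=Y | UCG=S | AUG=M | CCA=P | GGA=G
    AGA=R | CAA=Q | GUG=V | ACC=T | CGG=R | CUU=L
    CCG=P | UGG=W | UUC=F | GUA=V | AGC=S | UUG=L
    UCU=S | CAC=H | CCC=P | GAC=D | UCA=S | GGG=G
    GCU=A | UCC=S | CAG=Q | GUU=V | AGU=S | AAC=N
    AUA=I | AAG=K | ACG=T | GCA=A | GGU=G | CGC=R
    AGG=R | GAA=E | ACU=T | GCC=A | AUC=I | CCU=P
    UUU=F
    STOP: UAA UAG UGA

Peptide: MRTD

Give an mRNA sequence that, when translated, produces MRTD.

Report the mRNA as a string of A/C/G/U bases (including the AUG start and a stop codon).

Answer: mRNA: AUGCGUACUGAUUGA

Derivation:
residue 1: M -> AUG (start codon)
residue 2: R codons sorted = AGA,AGG,CGA,CGC,CGG,CGU -> pick last = CGU
residue 3: T codons sorted = ACA,ACC,ACG,ACU -> pick last = ACU
residue 4: D codons sorted = GAC,GAU -> pick last = GAU
terminator: stop codons sorted = UAA,UAG,UGA -> pick last = UGA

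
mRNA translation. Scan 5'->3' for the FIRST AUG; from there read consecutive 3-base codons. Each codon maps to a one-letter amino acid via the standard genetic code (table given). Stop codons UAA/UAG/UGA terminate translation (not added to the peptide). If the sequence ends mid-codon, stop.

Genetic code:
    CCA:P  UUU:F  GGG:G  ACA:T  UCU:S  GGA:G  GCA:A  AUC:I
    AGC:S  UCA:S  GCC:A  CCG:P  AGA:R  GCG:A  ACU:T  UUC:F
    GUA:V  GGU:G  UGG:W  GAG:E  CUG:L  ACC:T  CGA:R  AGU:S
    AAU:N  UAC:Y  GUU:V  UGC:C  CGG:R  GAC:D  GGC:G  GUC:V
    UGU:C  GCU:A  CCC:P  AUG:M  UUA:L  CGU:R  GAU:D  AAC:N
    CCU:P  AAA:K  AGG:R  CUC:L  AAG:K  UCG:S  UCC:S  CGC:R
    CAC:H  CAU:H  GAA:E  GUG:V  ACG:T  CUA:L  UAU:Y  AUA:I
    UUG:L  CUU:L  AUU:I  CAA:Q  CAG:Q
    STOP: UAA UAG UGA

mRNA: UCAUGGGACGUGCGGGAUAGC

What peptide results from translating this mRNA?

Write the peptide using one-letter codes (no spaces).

start AUG at pos 2
pos 2: AUG -> M; peptide=M
pos 5: GGA -> G; peptide=MG
pos 8: CGU -> R; peptide=MGR
pos 11: GCG -> A; peptide=MGRA
pos 14: GGA -> G; peptide=MGRAG
pos 17: UAG -> STOP

Answer: MGRAG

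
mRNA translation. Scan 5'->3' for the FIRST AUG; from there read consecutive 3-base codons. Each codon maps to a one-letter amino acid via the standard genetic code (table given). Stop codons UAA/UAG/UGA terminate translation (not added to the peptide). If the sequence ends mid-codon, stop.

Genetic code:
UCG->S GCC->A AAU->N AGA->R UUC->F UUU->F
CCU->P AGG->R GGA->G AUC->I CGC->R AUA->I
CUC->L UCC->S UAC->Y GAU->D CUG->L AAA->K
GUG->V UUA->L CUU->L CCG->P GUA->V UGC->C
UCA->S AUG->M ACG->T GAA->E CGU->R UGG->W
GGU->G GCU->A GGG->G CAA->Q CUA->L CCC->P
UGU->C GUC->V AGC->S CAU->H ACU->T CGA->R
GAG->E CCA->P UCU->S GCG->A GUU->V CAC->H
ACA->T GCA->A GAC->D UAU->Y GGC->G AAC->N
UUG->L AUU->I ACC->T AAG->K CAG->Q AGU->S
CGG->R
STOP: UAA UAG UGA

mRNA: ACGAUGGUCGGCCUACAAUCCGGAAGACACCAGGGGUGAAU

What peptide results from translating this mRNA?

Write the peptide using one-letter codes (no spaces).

Answer: MVGLQSGRHQG

Derivation:
start AUG at pos 3
pos 3: AUG -> M; peptide=M
pos 6: GUC -> V; peptide=MV
pos 9: GGC -> G; peptide=MVG
pos 12: CUA -> L; peptide=MVGL
pos 15: CAA -> Q; peptide=MVGLQ
pos 18: UCC -> S; peptide=MVGLQS
pos 21: GGA -> G; peptide=MVGLQSG
pos 24: AGA -> R; peptide=MVGLQSGR
pos 27: CAC -> H; peptide=MVGLQSGRH
pos 30: CAG -> Q; peptide=MVGLQSGRHQ
pos 33: GGG -> G; peptide=MVGLQSGRHQG
pos 36: UGA -> STOP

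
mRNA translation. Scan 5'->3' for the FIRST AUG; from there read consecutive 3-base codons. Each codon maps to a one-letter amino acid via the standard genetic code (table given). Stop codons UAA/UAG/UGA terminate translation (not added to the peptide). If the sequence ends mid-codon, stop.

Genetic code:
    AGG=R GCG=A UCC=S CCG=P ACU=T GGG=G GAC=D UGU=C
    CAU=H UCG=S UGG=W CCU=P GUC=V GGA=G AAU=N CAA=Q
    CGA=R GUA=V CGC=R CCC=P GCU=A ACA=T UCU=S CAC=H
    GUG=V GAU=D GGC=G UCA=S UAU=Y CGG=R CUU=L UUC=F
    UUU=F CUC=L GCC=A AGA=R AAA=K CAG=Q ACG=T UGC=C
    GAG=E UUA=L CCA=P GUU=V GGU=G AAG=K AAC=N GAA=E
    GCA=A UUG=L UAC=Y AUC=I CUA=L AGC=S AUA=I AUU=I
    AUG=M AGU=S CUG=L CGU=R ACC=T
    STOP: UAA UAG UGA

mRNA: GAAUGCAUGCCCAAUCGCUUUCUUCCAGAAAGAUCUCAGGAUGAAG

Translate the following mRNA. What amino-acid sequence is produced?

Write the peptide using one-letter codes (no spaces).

Answer: MHAQSLSSRKISG

Derivation:
start AUG at pos 2
pos 2: AUG -> M; peptide=M
pos 5: CAU -> H; peptide=MH
pos 8: GCC -> A; peptide=MHA
pos 11: CAA -> Q; peptide=MHAQ
pos 14: UCG -> S; peptide=MHAQS
pos 17: CUU -> L; peptide=MHAQSL
pos 20: UCU -> S; peptide=MHAQSLS
pos 23: UCC -> S; peptide=MHAQSLSS
pos 26: AGA -> R; peptide=MHAQSLSSR
pos 29: AAG -> K; peptide=MHAQSLSSRK
pos 32: AUC -> I; peptide=MHAQSLSSRKI
pos 35: UCA -> S; peptide=MHAQSLSSRKIS
pos 38: GGA -> G; peptide=MHAQSLSSRKISG
pos 41: UGA -> STOP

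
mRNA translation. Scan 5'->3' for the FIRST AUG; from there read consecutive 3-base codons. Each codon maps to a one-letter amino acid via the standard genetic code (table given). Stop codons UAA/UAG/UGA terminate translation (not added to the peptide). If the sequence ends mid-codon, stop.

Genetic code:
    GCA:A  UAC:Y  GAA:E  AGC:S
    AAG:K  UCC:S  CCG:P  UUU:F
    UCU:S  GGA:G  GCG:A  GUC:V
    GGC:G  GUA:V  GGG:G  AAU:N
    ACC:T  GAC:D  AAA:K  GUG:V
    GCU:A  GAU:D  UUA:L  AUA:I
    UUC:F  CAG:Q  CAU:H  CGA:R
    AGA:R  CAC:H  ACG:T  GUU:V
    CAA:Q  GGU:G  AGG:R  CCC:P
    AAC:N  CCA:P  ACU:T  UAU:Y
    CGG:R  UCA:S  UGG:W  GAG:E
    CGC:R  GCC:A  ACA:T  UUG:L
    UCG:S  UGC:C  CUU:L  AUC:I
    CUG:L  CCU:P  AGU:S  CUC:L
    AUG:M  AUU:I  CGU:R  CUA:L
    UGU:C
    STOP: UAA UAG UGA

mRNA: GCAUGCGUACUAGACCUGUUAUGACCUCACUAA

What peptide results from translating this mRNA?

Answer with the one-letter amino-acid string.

start AUG at pos 2
pos 2: AUG -> M; peptide=M
pos 5: CGU -> R; peptide=MR
pos 8: ACU -> T; peptide=MRT
pos 11: AGA -> R; peptide=MRTR
pos 14: CCU -> P; peptide=MRTRP
pos 17: GUU -> V; peptide=MRTRPV
pos 20: AUG -> M; peptide=MRTRPVM
pos 23: ACC -> T; peptide=MRTRPVMT
pos 26: UCA -> S; peptide=MRTRPVMTS
pos 29: CUA -> L; peptide=MRTRPVMTSL
pos 32: only 1 nt remain (<3), stop (end of mRNA)

Answer: MRTRPVMTSL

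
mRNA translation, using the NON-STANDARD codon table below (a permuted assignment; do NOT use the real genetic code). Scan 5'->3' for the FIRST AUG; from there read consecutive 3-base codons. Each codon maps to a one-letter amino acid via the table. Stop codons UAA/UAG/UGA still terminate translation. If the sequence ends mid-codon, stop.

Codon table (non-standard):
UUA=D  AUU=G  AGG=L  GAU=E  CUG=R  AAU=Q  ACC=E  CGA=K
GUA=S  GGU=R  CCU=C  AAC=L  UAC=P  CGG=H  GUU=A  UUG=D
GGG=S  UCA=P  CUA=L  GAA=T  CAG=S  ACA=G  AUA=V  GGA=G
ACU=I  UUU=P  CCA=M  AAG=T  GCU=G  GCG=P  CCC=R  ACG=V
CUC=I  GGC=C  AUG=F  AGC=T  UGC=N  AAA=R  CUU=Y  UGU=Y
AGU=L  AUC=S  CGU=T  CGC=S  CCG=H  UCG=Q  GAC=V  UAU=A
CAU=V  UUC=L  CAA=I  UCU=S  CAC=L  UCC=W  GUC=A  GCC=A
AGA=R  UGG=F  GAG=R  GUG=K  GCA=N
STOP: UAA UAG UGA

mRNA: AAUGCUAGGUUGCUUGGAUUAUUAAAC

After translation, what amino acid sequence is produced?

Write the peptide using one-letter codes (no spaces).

start AUG at pos 1
pos 1: AUG -> F; peptide=F
pos 4: CUA -> L; peptide=FL
pos 7: GGU -> R; peptide=FLR
pos 10: UGC -> N; peptide=FLRN
pos 13: UUG -> D; peptide=FLRND
pos 16: GAU -> E; peptide=FLRNDE
pos 19: UAU -> A; peptide=FLRNDEA
pos 22: UAA -> STOP

Answer: FLRNDEA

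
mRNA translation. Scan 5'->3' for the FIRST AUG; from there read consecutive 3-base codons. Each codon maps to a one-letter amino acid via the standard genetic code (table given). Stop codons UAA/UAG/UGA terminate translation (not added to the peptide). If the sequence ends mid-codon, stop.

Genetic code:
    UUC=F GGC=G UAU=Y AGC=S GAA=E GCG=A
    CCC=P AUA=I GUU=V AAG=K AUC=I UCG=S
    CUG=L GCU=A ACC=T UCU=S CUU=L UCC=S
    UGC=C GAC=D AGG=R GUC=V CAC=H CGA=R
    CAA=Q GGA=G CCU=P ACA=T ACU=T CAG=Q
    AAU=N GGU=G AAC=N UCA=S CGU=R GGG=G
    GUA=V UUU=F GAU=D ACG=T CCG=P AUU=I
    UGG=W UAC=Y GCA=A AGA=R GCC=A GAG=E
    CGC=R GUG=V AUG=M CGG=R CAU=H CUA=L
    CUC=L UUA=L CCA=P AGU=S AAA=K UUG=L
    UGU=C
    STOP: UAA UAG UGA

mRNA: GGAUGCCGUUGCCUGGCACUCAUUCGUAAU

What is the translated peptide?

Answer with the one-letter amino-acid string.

Answer: MPLPGTHS

Derivation:
start AUG at pos 2
pos 2: AUG -> M; peptide=M
pos 5: CCG -> P; peptide=MP
pos 8: UUG -> L; peptide=MPL
pos 11: CCU -> P; peptide=MPLP
pos 14: GGC -> G; peptide=MPLPG
pos 17: ACU -> T; peptide=MPLPGT
pos 20: CAU -> H; peptide=MPLPGTH
pos 23: UCG -> S; peptide=MPLPGTHS
pos 26: UAA -> STOP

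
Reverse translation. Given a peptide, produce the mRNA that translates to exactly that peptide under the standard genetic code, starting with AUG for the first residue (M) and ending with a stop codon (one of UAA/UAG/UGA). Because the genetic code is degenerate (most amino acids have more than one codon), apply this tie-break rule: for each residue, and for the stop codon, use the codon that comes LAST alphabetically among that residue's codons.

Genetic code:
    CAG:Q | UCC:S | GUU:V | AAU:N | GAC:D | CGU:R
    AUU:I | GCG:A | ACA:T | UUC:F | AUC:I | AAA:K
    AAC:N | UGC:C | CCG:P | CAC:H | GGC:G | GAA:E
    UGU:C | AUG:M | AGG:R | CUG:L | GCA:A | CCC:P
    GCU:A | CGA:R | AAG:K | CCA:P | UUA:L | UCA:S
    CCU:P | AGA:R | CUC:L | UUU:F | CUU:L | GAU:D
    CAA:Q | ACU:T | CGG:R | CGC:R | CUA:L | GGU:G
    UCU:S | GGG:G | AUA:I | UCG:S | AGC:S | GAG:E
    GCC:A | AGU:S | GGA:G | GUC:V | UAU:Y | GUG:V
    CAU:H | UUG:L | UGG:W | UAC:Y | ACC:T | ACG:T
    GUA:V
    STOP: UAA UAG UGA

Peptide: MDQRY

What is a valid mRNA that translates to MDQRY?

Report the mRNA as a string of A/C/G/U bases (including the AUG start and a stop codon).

Answer: mRNA: AUGGAUCAGCGUUAUUGA

Derivation:
residue 1: M -> AUG (start codon)
residue 2: D codons sorted = GAC,GAU -> pick last = GAU
residue 3: Q codons sorted = CAA,CAG -> pick last = CAG
residue 4: R codons sorted = AGA,AGG,CGA,CGC,CGG,CGU -> pick last = CGU
residue 5: Y codons sorted = UAC,UAU -> pick last = UAU
terminator: stop codons sorted = UAA,UAG,UGA -> pick last = UGA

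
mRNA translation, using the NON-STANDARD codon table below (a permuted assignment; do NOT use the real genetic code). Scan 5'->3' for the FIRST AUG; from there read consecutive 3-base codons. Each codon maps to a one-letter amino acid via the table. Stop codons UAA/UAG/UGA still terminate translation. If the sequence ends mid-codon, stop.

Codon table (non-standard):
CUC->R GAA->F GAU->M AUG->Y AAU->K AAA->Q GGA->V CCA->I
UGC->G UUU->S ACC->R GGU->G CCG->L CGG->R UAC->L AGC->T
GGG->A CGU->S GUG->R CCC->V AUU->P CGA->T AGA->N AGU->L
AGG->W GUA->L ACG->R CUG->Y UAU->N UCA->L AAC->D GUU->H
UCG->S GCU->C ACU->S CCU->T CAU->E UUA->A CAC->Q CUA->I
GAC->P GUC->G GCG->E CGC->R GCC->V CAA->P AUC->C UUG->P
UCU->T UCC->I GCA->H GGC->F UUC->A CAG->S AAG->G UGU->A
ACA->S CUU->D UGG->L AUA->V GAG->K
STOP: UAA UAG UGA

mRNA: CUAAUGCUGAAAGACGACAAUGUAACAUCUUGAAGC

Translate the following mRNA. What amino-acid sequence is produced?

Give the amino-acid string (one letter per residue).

start AUG at pos 3
pos 3: AUG -> Y; peptide=Y
pos 6: CUG -> Y; peptide=YY
pos 9: AAA -> Q; peptide=YYQ
pos 12: GAC -> P; peptide=YYQP
pos 15: GAC -> P; peptide=YYQPP
pos 18: AAU -> K; peptide=YYQPPK
pos 21: GUA -> L; peptide=YYQPPKL
pos 24: ACA -> S; peptide=YYQPPKLS
pos 27: UCU -> T; peptide=YYQPPKLST
pos 30: UGA -> STOP

Answer: YYQPPKLST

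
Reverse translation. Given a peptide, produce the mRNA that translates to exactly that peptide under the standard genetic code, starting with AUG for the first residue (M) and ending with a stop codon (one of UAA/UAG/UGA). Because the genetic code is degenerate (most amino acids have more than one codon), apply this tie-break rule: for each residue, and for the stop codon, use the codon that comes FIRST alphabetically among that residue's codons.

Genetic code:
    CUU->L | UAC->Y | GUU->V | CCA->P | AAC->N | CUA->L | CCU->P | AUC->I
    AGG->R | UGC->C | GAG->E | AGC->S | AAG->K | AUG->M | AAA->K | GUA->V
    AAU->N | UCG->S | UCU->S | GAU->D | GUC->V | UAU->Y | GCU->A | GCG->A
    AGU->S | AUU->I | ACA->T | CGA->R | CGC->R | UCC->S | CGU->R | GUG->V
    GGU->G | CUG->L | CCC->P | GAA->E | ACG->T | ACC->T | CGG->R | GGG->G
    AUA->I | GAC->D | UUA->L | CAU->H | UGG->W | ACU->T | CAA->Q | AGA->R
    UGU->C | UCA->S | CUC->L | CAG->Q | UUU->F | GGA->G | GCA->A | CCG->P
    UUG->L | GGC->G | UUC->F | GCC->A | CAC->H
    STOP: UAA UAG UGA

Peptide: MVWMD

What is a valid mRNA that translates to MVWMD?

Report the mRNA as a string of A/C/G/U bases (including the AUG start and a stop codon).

residue 1: M -> AUG (start codon)
residue 2: V codons sorted = GUA,GUC,GUG,GUU -> pick first = GUA
residue 3: W -> UGG (only codon)
residue 4: M -> AUG (only codon)
residue 5: D codons sorted = GAC,GAU -> pick first = GAC
terminator: stop codons sorted = UAA,UAG,UGA -> pick first = UAA

Answer: mRNA: AUGGUAUGGAUGGACUAA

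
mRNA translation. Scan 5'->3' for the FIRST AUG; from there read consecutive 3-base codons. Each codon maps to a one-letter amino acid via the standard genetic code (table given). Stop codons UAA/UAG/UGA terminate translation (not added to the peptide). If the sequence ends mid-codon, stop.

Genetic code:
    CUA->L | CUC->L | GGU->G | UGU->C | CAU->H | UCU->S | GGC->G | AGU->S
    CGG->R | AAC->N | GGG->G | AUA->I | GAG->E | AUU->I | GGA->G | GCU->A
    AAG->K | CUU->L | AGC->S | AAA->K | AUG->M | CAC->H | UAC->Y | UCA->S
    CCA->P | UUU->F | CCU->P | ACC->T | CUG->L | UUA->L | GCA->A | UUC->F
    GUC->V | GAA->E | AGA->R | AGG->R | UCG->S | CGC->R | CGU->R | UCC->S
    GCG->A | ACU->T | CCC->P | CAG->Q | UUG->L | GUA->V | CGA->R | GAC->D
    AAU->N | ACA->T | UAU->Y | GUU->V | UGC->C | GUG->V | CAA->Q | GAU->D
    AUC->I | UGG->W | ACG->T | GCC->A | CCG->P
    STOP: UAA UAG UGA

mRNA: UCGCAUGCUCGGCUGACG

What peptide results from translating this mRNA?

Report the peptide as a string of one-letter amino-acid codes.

Answer: MLG

Derivation:
start AUG at pos 4
pos 4: AUG -> M; peptide=M
pos 7: CUC -> L; peptide=ML
pos 10: GGC -> G; peptide=MLG
pos 13: UGA -> STOP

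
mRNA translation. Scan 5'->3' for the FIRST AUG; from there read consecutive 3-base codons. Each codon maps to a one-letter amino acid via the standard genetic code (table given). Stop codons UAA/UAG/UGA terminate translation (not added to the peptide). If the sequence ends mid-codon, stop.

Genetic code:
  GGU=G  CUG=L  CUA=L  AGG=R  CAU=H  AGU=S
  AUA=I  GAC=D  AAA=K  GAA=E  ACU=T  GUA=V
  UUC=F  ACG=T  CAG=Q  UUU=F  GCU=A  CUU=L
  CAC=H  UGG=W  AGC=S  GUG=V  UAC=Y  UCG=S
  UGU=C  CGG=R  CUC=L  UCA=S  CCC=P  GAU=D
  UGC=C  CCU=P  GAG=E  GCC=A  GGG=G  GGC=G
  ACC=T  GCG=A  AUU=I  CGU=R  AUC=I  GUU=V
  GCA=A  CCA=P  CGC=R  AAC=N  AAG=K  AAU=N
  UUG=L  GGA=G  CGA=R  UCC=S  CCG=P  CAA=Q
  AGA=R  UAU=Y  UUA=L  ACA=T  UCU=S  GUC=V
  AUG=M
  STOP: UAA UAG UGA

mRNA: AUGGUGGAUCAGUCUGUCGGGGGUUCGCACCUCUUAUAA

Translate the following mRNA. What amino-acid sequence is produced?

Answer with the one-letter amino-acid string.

start AUG at pos 0
pos 0: AUG -> M; peptide=M
pos 3: GUG -> V; peptide=MV
pos 6: GAU -> D; peptide=MVD
pos 9: CAG -> Q; peptide=MVDQ
pos 12: UCU -> S; peptide=MVDQS
pos 15: GUC -> V; peptide=MVDQSV
pos 18: GGG -> G; peptide=MVDQSVG
pos 21: GGU -> G; peptide=MVDQSVGG
pos 24: UCG -> S; peptide=MVDQSVGGS
pos 27: CAC -> H; peptide=MVDQSVGGSH
pos 30: CUC -> L; peptide=MVDQSVGGSHL
pos 33: UUA -> L; peptide=MVDQSVGGSHLL
pos 36: UAA -> STOP

Answer: MVDQSVGGSHLL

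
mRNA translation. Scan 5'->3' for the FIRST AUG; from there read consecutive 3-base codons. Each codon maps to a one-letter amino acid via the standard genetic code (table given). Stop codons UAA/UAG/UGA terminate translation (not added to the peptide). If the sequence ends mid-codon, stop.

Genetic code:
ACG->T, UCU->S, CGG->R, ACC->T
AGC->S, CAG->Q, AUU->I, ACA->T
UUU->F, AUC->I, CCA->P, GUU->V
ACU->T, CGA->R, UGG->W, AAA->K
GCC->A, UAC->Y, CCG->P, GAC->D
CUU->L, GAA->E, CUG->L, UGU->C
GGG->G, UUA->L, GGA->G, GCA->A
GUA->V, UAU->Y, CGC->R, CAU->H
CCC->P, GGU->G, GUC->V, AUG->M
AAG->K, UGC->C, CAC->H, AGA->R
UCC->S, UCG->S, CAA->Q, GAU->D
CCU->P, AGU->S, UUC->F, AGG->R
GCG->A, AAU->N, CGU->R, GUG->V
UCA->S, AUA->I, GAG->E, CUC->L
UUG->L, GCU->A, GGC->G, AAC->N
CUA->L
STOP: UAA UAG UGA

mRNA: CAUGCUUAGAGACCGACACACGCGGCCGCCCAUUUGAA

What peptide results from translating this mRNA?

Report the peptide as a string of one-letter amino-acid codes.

start AUG at pos 1
pos 1: AUG -> M; peptide=M
pos 4: CUU -> L; peptide=ML
pos 7: AGA -> R; peptide=MLR
pos 10: GAC -> D; peptide=MLRD
pos 13: CGA -> R; peptide=MLRDR
pos 16: CAC -> H; peptide=MLRDRH
pos 19: ACG -> T; peptide=MLRDRHT
pos 22: CGG -> R; peptide=MLRDRHTR
pos 25: CCG -> P; peptide=MLRDRHTRP
pos 28: CCC -> P; peptide=MLRDRHTRPP
pos 31: AUU -> I; peptide=MLRDRHTRPPI
pos 34: UGA -> STOP

Answer: MLRDRHTRPPI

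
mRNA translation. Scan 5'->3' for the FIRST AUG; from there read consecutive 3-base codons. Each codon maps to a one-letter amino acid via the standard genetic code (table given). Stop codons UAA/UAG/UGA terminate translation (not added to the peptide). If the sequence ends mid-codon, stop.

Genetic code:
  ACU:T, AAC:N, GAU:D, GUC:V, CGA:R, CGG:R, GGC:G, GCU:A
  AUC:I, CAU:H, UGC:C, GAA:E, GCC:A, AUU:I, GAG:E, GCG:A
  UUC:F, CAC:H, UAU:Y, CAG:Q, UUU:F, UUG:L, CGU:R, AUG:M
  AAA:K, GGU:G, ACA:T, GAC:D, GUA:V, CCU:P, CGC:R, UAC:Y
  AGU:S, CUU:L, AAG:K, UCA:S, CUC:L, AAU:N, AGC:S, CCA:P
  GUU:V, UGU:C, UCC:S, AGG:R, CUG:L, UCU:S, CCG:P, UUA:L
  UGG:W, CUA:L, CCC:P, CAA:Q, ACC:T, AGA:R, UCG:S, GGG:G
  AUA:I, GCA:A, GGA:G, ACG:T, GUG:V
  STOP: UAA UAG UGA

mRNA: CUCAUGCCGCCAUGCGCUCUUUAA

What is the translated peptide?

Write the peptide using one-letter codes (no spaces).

start AUG at pos 3
pos 3: AUG -> M; peptide=M
pos 6: CCG -> P; peptide=MP
pos 9: CCA -> P; peptide=MPP
pos 12: UGC -> C; peptide=MPPC
pos 15: GCU -> A; peptide=MPPCA
pos 18: CUU -> L; peptide=MPPCAL
pos 21: UAA -> STOP

Answer: MPPCAL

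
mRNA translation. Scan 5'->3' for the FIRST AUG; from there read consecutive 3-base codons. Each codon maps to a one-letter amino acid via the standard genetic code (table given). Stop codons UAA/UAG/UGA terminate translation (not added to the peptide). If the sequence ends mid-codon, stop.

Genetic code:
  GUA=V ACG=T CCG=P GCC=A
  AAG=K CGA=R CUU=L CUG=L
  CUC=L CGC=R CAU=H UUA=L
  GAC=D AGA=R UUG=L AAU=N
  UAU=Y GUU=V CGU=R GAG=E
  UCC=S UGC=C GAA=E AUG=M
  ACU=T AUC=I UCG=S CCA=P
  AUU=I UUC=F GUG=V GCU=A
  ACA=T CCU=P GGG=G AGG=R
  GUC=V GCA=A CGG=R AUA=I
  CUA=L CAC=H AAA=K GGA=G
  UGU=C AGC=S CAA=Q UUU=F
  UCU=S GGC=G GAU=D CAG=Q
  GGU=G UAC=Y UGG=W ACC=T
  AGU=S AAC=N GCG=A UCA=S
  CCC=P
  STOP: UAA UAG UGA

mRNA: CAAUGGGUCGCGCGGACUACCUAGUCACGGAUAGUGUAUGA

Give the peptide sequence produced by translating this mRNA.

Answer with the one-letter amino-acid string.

start AUG at pos 2
pos 2: AUG -> M; peptide=M
pos 5: GGU -> G; peptide=MG
pos 8: CGC -> R; peptide=MGR
pos 11: GCG -> A; peptide=MGRA
pos 14: GAC -> D; peptide=MGRAD
pos 17: UAC -> Y; peptide=MGRADY
pos 20: CUA -> L; peptide=MGRADYL
pos 23: GUC -> V; peptide=MGRADYLV
pos 26: ACG -> T; peptide=MGRADYLVT
pos 29: GAU -> D; peptide=MGRADYLVTD
pos 32: AGU -> S; peptide=MGRADYLVTDS
pos 35: GUA -> V; peptide=MGRADYLVTDSV
pos 38: UGA -> STOP

Answer: MGRADYLVTDSV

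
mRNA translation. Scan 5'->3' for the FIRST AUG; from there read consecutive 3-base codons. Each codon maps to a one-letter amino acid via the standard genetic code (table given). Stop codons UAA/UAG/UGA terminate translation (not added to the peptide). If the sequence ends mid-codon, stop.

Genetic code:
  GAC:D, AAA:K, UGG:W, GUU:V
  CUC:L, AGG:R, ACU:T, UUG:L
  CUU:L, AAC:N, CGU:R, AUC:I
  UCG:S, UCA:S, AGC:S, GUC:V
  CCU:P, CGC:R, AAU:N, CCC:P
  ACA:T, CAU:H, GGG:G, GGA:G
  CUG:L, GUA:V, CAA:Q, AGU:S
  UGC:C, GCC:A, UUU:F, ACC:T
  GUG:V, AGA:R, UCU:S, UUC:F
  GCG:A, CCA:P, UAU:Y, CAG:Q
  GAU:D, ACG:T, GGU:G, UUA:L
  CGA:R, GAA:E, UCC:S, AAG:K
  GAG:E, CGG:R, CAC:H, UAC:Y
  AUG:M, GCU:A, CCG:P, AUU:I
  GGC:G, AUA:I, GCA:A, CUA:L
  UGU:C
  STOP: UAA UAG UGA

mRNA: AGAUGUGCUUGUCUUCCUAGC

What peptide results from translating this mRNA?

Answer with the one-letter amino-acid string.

Answer: MCLSS

Derivation:
start AUG at pos 2
pos 2: AUG -> M; peptide=M
pos 5: UGC -> C; peptide=MC
pos 8: UUG -> L; peptide=MCL
pos 11: UCU -> S; peptide=MCLS
pos 14: UCC -> S; peptide=MCLSS
pos 17: UAG -> STOP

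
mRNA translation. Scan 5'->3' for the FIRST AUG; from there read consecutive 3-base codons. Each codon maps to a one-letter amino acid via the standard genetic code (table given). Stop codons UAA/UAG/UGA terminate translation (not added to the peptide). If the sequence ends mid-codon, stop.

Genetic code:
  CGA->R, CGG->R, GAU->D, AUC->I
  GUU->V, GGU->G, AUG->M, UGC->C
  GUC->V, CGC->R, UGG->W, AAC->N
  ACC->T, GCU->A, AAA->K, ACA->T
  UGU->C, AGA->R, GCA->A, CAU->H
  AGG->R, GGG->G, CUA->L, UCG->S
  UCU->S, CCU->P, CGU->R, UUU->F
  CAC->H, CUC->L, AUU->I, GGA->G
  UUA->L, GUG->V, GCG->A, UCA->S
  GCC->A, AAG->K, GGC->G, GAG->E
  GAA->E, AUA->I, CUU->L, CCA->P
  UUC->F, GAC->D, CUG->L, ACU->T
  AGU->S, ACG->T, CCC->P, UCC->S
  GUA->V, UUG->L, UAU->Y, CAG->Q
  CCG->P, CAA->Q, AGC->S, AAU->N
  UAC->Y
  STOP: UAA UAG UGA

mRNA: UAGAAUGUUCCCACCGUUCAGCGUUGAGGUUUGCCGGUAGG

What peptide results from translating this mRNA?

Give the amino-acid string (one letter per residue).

start AUG at pos 4
pos 4: AUG -> M; peptide=M
pos 7: UUC -> F; peptide=MF
pos 10: CCA -> P; peptide=MFP
pos 13: CCG -> P; peptide=MFPP
pos 16: UUC -> F; peptide=MFPPF
pos 19: AGC -> S; peptide=MFPPFS
pos 22: GUU -> V; peptide=MFPPFSV
pos 25: GAG -> E; peptide=MFPPFSVE
pos 28: GUU -> V; peptide=MFPPFSVEV
pos 31: UGC -> C; peptide=MFPPFSVEVC
pos 34: CGG -> R; peptide=MFPPFSVEVCR
pos 37: UAG -> STOP

Answer: MFPPFSVEVCR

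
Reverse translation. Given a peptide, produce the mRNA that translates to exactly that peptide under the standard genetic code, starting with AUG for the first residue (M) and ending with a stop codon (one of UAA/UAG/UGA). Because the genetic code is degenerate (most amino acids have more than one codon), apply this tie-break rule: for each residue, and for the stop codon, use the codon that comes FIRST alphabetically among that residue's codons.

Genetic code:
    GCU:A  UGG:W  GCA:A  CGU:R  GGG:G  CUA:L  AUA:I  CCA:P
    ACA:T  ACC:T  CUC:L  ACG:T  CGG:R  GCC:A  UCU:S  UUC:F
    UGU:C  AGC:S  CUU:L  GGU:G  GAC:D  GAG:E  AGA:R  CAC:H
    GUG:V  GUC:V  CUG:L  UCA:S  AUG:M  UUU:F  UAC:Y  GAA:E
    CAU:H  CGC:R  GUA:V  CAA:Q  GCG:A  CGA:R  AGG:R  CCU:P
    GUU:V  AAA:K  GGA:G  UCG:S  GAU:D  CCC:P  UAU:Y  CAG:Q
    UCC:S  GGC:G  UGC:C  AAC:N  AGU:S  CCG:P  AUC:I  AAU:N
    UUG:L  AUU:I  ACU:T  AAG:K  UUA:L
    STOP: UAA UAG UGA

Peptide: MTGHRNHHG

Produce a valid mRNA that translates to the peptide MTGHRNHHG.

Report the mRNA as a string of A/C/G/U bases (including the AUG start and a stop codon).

residue 1: M -> AUG (start codon)
residue 2: T codons sorted = ACA,ACC,ACG,ACU -> pick first = ACA
residue 3: G codons sorted = GGA,GGC,GGG,GGU -> pick first = GGA
residue 4: H codons sorted = CAC,CAU -> pick first = CAC
residue 5: R codons sorted = AGA,AGG,CGA,CGC,CGG,CGU -> pick first = AGA
residue 6: N codons sorted = AAC,AAU -> pick first = AAC
residue 7: H codons sorted = CAC,CAU -> pick first = CAC
residue 8: H codons sorted = CAC,CAU -> pick first = CAC
residue 9: G codons sorted = GGA,GGC,GGG,GGU -> pick first = GGA
terminator: stop codons sorted = UAA,UAG,UGA -> pick first = UAA

Answer: mRNA: AUGACAGGACACAGAAACCACCACGGAUAA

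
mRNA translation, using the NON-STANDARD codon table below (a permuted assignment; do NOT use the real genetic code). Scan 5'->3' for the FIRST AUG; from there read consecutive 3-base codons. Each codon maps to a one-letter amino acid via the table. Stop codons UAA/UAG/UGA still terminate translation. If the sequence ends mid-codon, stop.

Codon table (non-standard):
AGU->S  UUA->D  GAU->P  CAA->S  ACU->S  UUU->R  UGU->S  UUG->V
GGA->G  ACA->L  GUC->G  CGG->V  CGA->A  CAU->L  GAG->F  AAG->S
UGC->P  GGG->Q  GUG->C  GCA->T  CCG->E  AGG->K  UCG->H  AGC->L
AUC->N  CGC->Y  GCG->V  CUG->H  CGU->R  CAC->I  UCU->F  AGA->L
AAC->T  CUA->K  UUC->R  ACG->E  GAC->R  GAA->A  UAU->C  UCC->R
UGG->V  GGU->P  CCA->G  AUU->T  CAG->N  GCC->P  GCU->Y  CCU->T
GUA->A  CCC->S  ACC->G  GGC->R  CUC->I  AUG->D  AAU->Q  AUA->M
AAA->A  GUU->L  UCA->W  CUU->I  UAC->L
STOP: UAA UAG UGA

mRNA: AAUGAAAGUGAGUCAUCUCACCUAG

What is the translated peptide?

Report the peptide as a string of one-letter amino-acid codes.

Answer: DACSLIG

Derivation:
start AUG at pos 1
pos 1: AUG -> D; peptide=D
pos 4: AAA -> A; peptide=DA
pos 7: GUG -> C; peptide=DAC
pos 10: AGU -> S; peptide=DACS
pos 13: CAU -> L; peptide=DACSL
pos 16: CUC -> I; peptide=DACSLI
pos 19: ACC -> G; peptide=DACSLIG
pos 22: UAG -> STOP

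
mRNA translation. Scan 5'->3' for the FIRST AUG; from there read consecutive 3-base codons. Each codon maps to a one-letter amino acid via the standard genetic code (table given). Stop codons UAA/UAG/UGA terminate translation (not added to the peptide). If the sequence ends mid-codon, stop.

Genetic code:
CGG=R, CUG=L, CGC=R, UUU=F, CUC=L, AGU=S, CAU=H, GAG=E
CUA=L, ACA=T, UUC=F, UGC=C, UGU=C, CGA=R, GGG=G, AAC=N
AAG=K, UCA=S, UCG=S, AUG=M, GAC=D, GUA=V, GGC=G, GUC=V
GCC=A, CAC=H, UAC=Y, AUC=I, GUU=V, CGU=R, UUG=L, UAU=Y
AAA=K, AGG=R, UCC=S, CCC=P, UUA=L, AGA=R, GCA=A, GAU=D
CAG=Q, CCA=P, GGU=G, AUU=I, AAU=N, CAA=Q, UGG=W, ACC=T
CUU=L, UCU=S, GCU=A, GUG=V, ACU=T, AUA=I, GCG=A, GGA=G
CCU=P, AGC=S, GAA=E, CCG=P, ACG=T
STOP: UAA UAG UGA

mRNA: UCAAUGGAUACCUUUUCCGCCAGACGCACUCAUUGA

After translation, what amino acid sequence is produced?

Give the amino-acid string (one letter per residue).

Answer: MDTFSARRTH

Derivation:
start AUG at pos 3
pos 3: AUG -> M; peptide=M
pos 6: GAU -> D; peptide=MD
pos 9: ACC -> T; peptide=MDT
pos 12: UUU -> F; peptide=MDTF
pos 15: UCC -> S; peptide=MDTFS
pos 18: GCC -> A; peptide=MDTFSA
pos 21: AGA -> R; peptide=MDTFSAR
pos 24: CGC -> R; peptide=MDTFSARR
pos 27: ACU -> T; peptide=MDTFSARRT
pos 30: CAU -> H; peptide=MDTFSARRTH
pos 33: UGA -> STOP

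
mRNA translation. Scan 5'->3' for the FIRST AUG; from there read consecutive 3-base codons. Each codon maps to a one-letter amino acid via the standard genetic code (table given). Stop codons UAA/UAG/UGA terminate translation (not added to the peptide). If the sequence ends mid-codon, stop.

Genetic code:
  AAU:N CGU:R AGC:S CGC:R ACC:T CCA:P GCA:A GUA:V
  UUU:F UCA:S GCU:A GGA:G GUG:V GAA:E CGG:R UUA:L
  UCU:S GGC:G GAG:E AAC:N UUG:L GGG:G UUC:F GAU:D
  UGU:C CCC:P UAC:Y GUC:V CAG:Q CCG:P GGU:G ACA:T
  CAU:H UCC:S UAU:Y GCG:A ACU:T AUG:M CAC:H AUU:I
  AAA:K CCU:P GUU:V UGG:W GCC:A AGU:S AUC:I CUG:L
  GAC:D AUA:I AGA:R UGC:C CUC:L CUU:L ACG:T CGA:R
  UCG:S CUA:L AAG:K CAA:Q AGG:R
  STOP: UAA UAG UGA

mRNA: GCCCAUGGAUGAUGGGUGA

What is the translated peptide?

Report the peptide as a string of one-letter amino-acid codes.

start AUG at pos 4
pos 4: AUG -> M; peptide=M
pos 7: GAU -> D; peptide=MD
pos 10: GAU -> D; peptide=MDD
pos 13: GGG -> G; peptide=MDDG
pos 16: UGA -> STOP

Answer: MDDG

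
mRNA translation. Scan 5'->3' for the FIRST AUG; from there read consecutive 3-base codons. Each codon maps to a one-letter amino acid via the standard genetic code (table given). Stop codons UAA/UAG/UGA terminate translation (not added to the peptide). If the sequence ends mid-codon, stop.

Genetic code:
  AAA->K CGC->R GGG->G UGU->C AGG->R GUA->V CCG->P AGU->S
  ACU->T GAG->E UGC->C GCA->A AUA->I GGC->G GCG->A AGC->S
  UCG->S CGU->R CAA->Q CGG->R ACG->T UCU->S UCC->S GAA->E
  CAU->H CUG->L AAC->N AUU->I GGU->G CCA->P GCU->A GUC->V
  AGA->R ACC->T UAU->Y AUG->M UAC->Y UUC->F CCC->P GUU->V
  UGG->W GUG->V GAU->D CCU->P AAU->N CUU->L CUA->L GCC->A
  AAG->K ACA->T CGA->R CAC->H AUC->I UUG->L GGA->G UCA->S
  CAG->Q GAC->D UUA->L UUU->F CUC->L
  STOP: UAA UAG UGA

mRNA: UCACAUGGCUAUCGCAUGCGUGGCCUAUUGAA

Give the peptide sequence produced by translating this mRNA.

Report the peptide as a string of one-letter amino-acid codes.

Answer: MAIACVAY

Derivation:
start AUG at pos 4
pos 4: AUG -> M; peptide=M
pos 7: GCU -> A; peptide=MA
pos 10: AUC -> I; peptide=MAI
pos 13: GCA -> A; peptide=MAIA
pos 16: UGC -> C; peptide=MAIAC
pos 19: GUG -> V; peptide=MAIACV
pos 22: GCC -> A; peptide=MAIACVA
pos 25: UAU -> Y; peptide=MAIACVAY
pos 28: UGA -> STOP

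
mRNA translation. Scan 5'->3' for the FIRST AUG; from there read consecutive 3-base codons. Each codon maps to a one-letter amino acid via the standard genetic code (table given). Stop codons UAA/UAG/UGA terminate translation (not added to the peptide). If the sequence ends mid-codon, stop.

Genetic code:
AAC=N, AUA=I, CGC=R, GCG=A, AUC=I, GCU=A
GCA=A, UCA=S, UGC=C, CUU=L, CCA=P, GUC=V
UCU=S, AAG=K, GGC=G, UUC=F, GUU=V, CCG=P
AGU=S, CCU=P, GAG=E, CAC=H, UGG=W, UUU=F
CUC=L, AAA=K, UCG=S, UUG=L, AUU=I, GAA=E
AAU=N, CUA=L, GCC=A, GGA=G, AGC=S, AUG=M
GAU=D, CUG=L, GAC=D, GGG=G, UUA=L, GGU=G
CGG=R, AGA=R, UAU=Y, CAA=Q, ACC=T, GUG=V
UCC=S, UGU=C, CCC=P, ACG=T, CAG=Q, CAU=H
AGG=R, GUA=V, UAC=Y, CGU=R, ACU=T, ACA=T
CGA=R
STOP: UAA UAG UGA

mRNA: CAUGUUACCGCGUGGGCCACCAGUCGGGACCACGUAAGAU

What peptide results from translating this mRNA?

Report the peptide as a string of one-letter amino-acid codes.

Answer: MLPRGPPVGTT

Derivation:
start AUG at pos 1
pos 1: AUG -> M; peptide=M
pos 4: UUA -> L; peptide=ML
pos 7: CCG -> P; peptide=MLP
pos 10: CGU -> R; peptide=MLPR
pos 13: GGG -> G; peptide=MLPRG
pos 16: CCA -> P; peptide=MLPRGP
pos 19: CCA -> P; peptide=MLPRGPP
pos 22: GUC -> V; peptide=MLPRGPPV
pos 25: GGG -> G; peptide=MLPRGPPVG
pos 28: ACC -> T; peptide=MLPRGPPVGT
pos 31: ACG -> T; peptide=MLPRGPPVGTT
pos 34: UAA -> STOP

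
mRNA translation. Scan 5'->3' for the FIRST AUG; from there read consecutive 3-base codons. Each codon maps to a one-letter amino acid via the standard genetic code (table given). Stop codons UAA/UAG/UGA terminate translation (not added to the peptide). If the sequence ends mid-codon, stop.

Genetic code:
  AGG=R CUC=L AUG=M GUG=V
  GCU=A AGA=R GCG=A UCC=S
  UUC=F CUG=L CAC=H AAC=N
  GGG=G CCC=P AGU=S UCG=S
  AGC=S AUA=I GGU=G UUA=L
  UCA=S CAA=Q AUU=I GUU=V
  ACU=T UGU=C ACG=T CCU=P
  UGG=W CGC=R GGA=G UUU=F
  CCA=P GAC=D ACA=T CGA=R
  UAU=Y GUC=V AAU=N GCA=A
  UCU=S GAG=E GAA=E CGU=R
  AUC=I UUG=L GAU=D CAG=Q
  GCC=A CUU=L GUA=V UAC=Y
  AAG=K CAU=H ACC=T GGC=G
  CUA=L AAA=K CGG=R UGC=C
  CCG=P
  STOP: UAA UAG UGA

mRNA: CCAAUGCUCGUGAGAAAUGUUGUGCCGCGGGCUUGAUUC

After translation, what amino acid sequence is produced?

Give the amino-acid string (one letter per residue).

Answer: MLVRNVVPRA

Derivation:
start AUG at pos 3
pos 3: AUG -> M; peptide=M
pos 6: CUC -> L; peptide=ML
pos 9: GUG -> V; peptide=MLV
pos 12: AGA -> R; peptide=MLVR
pos 15: AAU -> N; peptide=MLVRN
pos 18: GUU -> V; peptide=MLVRNV
pos 21: GUG -> V; peptide=MLVRNVV
pos 24: CCG -> P; peptide=MLVRNVVP
pos 27: CGG -> R; peptide=MLVRNVVPR
pos 30: GCU -> A; peptide=MLVRNVVPRA
pos 33: UGA -> STOP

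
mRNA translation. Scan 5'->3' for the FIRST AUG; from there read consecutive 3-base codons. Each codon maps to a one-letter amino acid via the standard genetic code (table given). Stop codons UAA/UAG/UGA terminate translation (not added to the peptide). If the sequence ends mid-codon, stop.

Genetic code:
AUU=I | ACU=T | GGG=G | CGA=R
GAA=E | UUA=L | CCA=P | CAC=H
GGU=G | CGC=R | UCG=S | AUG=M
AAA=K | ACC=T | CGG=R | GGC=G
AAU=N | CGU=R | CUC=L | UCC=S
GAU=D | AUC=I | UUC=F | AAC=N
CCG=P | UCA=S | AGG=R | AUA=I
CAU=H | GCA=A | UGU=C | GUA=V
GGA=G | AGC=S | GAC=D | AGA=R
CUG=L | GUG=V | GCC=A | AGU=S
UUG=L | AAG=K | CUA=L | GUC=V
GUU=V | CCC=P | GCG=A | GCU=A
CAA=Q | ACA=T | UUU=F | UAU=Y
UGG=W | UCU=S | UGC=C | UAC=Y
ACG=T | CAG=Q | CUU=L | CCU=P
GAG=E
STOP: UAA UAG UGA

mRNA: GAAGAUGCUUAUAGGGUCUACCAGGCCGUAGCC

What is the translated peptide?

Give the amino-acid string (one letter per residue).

Answer: MLIGSTRP

Derivation:
start AUG at pos 4
pos 4: AUG -> M; peptide=M
pos 7: CUU -> L; peptide=ML
pos 10: AUA -> I; peptide=MLI
pos 13: GGG -> G; peptide=MLIG
pos 16: UCU -> S; peptide=MLIGS
pos 19: ACC -> T; peptide=MLIGST
pos 22: AGG -> R; peptide=MLIGSTR
pos 25: CCG -> P; peptide=MLIGSTRP
pos 28: UAG -> STOP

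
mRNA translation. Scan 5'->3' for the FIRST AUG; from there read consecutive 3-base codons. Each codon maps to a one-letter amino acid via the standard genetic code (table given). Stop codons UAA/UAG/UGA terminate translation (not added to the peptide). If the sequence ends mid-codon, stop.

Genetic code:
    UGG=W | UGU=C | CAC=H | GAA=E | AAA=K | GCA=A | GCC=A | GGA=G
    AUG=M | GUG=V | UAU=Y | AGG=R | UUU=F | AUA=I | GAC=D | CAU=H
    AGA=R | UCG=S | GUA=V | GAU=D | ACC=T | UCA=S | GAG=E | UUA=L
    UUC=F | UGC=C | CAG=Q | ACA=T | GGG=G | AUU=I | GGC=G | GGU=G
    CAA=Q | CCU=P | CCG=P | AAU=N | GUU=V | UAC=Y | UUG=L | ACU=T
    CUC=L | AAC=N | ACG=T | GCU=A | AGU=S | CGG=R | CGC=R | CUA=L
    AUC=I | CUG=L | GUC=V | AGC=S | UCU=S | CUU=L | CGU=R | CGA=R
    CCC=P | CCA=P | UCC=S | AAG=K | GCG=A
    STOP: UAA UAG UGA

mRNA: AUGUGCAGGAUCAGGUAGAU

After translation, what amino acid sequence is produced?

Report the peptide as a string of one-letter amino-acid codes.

start AUG at pos 0
pos 0: AUG -> M; peptide=M
pos 3: UGC -> C; peptide=MC
pos 6: AGG -> R; peptide=MCR
pos 9: AUC -> I; peptide=MCRI
pos 12: AGG -> R; peptide=MCRIR
pos 15: UAG -> STOP

Answer: MCRIR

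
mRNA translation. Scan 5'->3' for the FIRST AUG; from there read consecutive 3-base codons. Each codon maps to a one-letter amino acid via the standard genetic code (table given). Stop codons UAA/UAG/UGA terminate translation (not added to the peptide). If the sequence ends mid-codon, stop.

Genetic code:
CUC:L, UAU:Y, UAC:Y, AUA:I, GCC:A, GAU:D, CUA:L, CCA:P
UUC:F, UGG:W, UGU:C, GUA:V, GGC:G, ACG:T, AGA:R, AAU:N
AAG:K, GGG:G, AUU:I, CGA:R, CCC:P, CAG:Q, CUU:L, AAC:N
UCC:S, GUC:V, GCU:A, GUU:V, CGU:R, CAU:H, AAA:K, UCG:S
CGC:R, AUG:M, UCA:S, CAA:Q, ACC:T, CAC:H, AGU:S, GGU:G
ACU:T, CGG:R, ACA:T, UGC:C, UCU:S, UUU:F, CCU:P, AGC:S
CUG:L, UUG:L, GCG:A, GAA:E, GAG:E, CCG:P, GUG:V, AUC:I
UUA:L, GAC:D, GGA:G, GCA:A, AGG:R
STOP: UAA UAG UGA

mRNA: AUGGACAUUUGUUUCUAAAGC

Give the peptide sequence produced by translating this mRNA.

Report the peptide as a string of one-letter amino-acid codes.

start AUG at pos 0
pos 0: AUG -> M; peptide=M
pos 3: GAC -> D; peptide=MD
pos 6: AUU -> I; peptide=MDI
pos 9: UGU -> C; peptide=MDIC
pos 12: UUC -> F; peptide=MDICF
pos 15: UAA -> STOP

Answer: MDICF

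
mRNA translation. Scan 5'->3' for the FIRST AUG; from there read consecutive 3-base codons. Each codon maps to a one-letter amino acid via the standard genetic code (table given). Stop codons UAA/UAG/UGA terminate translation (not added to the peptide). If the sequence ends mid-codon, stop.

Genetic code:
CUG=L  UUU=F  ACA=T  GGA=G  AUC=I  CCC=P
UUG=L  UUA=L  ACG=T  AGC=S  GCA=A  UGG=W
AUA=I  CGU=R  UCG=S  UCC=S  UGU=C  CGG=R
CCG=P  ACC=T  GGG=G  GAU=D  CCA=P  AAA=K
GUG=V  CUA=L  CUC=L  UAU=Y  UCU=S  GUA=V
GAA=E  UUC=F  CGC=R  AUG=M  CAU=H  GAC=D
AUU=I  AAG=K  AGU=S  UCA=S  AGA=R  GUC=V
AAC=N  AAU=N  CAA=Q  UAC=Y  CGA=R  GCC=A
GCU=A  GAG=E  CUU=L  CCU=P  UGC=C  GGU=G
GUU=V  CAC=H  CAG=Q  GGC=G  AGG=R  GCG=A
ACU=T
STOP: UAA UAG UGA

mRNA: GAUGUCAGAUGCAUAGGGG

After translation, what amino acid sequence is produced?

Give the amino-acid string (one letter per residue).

Answer: MSDA

Derivation:
start AUG at pos 1
pos 1: AUG -> M; peptide=M
pos 4: UCA -> S; peptide=MS
pos 7: GAU -> D; peptide=MSD
pos 10: GCA -> A; peptide=MSDA
pos 13: UAG -> STOP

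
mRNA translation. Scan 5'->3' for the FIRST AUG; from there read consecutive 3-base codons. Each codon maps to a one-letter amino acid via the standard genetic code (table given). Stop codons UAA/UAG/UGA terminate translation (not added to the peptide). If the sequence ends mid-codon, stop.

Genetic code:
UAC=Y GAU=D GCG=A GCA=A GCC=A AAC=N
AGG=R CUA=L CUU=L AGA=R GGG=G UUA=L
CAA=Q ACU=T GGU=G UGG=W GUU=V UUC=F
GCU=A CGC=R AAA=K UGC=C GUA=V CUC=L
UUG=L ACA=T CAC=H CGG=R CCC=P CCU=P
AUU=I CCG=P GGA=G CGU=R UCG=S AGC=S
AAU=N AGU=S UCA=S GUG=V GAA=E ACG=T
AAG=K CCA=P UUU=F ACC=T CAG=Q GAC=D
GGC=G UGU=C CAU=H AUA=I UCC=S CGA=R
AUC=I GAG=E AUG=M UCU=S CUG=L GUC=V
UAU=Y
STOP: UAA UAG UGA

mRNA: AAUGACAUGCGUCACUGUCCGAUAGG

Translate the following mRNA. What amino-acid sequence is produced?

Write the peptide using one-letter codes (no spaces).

Answer: MTCVTVR

Derivation:
start AUG at pos 1
pos 1: AUG -> M; peptide=M
pos 4: ACA -> T; peptide=MT
pos 7: UGC -> C; peptide=MTC
pos 10: GUC -> V; peptide=MTCV
pos 13: ACU -> T; peptide=MTCVT
pos 16: GUC -> V; peptide=MTCVTV
pos 19: CGA -> R; peptide=MTCVTVR
pos 22: UAG -> STOP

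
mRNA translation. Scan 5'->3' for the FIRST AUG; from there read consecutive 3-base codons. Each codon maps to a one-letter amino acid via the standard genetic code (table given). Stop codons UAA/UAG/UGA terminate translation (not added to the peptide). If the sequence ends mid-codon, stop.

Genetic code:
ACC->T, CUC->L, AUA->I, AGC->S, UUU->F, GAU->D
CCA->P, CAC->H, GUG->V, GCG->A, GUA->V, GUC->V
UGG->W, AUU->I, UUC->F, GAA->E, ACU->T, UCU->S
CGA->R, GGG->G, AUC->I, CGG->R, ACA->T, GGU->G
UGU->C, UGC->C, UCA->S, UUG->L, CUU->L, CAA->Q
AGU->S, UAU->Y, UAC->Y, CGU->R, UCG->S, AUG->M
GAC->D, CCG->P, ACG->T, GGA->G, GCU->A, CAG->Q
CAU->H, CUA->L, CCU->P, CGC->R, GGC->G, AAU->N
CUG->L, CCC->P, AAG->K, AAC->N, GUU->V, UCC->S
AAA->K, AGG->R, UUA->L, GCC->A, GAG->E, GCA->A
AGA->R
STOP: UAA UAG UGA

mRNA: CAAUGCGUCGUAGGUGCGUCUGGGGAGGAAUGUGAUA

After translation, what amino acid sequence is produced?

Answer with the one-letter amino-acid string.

start AUG at pos 2
pos 2: AUG -> M; peptide=M
pos 5: CGU -> R; peptide=MR
pos 8: CGU -> R; peptide=MRR
pos 11: AGG -> R; peptide=MRRR
pos 14: UGC -> C; peptide=MRRRC
pos 17: GUC -> V; peptide=MRRRCV
pos 20: UGG -> W; peptide=MRRRCVW
pos 23: GGA -> G; peptide=MRRRCVWG
pos 26: GGA -> G; peptide=MRRRCVWGG
pos 29: AUG -> M; peptide=MRRRCVWGGM
pos 32: UGA -> STOP

Answer: MRRRCVWGGM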